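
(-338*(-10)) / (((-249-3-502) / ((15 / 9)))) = -650 / 87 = -7.47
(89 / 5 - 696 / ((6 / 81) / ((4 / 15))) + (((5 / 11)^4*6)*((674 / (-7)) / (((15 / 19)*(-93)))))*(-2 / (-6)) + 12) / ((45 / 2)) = -707895092734 / 6433621425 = -110.03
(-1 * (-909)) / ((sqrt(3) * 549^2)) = 101 * sqrt(3) / 100467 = 0.00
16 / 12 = 4 / 3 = 1.33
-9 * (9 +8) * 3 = -459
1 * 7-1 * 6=1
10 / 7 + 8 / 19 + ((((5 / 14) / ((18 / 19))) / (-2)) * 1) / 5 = 17351 / 9576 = 1.81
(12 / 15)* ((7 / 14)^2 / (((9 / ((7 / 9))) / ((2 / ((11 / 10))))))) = 28 / 891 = 0.03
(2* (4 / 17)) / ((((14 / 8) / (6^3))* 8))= 864 / 119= 7.26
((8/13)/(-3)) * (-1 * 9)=24/13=1.85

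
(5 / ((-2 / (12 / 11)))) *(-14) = 420 / 11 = 38.18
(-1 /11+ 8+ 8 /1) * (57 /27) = 3325 /99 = 33.59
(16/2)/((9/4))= 32/9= 3.56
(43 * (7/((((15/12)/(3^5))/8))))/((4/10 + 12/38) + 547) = 44470944/52033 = 854.67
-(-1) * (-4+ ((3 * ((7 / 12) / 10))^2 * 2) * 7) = -3.57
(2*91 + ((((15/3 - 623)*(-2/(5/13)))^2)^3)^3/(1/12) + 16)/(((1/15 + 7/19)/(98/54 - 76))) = -129317144510969062199880626197396056205561575858531038706804891566111725074128587/47302246093750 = -2733847865377699503332702000000000000000000000000000000000000000000.00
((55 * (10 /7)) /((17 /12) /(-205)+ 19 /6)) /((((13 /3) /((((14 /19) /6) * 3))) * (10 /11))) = 1488300 /639977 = 2.33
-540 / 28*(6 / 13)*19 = -15390 / 91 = -169.12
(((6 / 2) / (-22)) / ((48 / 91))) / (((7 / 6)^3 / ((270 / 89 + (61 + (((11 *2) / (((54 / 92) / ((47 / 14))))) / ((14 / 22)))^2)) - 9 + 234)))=-6412.38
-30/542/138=-5/12466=-0.00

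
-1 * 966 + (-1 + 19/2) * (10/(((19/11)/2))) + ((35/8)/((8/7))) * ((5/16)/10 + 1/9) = -303642233/350208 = -867.03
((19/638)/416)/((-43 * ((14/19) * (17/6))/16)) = -1083/84880796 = -0.00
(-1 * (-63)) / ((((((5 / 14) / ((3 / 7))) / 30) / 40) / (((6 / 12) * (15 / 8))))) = 85050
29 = 29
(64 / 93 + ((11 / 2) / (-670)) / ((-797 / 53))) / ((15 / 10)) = 68404939 / 148983210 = 0.46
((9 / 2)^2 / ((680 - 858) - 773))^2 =0.00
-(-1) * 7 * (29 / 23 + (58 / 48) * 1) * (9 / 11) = 28623 / 2024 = 14.14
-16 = -16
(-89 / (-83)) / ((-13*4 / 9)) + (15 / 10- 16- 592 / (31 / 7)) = -19850377 / 133796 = -148.36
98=98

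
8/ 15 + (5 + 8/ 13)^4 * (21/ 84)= 426887567/ 1713660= 249.11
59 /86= 0.69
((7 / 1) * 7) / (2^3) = 49 / 8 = 6.12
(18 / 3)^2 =36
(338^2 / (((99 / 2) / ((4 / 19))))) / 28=228488 / 13167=17.35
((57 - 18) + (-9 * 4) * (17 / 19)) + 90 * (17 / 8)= 15051 / 76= 198.04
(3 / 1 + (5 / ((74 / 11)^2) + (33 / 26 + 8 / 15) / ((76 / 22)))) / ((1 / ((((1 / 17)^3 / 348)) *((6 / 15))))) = 114077 / 134240991300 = 0.00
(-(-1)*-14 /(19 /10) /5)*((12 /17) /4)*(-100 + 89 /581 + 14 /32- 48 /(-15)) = 13415427 /536180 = 25.02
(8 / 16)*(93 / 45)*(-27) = -279 / 10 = -27.90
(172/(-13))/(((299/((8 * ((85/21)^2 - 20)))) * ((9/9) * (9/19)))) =41699680/15427503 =2.70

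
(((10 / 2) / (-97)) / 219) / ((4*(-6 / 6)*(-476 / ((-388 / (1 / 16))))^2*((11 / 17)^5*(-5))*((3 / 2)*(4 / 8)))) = -0.02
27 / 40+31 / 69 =3103 / 2760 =1.12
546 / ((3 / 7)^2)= 8918 / 3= 2972.67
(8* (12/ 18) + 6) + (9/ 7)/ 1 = 265/ 21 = 12.62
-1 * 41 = -41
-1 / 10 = -0.10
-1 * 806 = -806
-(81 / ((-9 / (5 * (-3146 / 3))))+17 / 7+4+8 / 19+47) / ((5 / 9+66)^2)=-508957992 / 47720533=-10.67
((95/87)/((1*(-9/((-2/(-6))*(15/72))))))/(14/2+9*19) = -0.00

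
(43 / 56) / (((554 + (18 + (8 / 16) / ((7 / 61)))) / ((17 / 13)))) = 731 / 419588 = 0.00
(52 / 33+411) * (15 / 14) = 9725 / 22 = 442.05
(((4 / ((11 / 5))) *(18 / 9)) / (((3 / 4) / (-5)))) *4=-3200 / 33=-96.97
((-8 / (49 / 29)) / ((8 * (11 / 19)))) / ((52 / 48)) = -6612 / 7007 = -0.94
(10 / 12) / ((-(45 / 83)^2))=-6889 / 2430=-2.83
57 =57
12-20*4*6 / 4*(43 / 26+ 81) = -128784 / 13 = -9906.46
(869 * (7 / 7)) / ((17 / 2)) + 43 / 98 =102.67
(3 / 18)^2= 1 / 36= 0.03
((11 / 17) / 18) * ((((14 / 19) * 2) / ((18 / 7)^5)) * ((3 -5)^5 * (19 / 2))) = -1294139 / 9034497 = -0.14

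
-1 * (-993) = 993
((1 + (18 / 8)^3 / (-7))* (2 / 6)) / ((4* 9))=-281 / 48384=-0.01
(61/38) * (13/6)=793/228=3.48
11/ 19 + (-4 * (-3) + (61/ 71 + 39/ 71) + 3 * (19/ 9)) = 82238/ 4047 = 20.32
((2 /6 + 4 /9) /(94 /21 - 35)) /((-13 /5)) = 0.01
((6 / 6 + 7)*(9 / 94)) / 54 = 2 / 141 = 0.01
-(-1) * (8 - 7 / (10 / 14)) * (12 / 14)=-54 / 35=-1.54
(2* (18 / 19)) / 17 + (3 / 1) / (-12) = -179 / 1292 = -0.14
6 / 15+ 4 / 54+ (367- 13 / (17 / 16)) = 815273 / 2295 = 355.24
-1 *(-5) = 5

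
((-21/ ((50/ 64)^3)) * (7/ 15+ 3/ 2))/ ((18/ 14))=-47366144/ 703125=-67.37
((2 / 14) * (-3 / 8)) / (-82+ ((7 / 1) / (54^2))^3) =9298091736 / 14232279081503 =0.00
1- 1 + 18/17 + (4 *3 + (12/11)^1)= 2646/187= 14.15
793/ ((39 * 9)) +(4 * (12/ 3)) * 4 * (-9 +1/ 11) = -168673/ 297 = -567.92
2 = 2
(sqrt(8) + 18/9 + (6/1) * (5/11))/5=2 * sqrt(2)/5 + 52/55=1.51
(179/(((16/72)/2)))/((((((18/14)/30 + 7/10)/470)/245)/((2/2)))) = 3246366375/13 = 249720490.38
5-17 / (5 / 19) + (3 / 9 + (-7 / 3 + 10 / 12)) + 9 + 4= -1433 / 30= -47.77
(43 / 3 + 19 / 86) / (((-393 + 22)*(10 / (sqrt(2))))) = -751*sqrt(2) / 191436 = -0.01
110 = 110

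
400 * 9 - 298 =3302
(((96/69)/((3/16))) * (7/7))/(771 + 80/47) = 24064/2505873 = 0.01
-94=-94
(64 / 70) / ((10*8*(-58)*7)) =-1 / 35525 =-0.00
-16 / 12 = -4 / 3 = -1.33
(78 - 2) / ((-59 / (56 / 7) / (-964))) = 586112 / 59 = 9934.10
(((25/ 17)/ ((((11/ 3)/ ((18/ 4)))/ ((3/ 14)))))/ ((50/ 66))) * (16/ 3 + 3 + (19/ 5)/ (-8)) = 76383/ 19040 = 4.01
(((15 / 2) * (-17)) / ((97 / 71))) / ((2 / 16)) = -72420 / 97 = -746.60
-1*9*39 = -351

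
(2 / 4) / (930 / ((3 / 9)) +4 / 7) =7 / 39068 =0.00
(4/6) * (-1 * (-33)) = 22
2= 2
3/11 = 0.27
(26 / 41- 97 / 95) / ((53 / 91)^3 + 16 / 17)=-19305735449 / 56820435275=-0.34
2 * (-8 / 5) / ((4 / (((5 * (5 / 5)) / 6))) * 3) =-2 / 9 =-0.22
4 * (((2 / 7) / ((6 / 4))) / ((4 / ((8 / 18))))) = 16 / 189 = 0.08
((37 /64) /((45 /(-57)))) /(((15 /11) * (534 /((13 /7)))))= -100529 /53827200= -0.00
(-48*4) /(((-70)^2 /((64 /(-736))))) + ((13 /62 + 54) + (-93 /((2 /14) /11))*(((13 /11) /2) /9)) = -1089912772 /2620275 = -415.95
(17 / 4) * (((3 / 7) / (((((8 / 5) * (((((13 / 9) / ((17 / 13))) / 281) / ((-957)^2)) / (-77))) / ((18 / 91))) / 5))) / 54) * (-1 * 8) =184078574066475 / 61516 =2992369043.28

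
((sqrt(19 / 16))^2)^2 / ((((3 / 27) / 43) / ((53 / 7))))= 7404471 / 1792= 4131.96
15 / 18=5 / 6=0.83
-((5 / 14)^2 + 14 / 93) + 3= 49615 / 18228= 2.72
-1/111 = -0.01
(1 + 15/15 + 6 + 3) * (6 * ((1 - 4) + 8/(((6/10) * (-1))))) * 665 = -716870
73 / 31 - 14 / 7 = 11 / 31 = 0.35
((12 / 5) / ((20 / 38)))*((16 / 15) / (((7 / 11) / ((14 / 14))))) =6688 / 875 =7.64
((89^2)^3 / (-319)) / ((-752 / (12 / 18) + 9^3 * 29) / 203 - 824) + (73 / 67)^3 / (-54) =8071573446697118203 / 3758327831214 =2147650.18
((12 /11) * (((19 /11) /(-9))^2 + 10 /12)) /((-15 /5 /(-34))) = 1159876 /107811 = 10.76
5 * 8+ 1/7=281/7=40.14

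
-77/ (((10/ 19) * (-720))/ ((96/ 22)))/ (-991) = -133/ 148650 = -0.00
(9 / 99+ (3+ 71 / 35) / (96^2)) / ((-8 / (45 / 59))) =-20281 / 2326016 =-0.01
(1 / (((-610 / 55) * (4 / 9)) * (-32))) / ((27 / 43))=473 / 46848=0.01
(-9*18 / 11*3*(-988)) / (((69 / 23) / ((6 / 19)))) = 50544 / 11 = 4594.91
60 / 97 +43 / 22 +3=11893 / 2134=5.57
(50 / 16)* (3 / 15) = 5 / 8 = 0.62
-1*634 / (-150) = 317 / 75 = 4.23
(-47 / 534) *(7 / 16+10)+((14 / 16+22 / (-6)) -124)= -363719 / 2848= -127.71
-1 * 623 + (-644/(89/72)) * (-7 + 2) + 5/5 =1982.94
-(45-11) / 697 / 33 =-2 / 1353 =-0.00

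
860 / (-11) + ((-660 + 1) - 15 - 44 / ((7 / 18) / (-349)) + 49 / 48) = 143167133 / 3696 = 38735.70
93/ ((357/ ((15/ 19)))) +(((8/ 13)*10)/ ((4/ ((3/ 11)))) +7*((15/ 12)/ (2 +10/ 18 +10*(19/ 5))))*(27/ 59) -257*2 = -2860322151293/ 5570208644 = -513.50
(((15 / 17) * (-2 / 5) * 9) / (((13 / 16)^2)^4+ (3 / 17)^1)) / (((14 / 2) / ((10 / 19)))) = -0.65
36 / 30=6 / 5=1.20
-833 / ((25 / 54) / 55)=-494802 / 5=-98960.40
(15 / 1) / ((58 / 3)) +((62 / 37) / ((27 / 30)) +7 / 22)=313997 / 106227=2.96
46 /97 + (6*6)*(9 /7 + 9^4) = 160408834 /679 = 236242.76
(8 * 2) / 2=8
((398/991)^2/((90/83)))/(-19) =-6573766/839679255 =-0.01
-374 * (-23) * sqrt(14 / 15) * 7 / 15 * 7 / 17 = 24794 * sqrt(210) / 225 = 1596.89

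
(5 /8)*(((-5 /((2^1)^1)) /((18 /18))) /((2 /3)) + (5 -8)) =-135 /32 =-4.22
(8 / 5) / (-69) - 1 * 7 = -2423 / 345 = -7.02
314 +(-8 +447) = 753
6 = 6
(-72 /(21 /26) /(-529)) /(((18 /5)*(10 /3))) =52 /3703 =0.01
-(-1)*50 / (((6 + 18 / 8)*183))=0.03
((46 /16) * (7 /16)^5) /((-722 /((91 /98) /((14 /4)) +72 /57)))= -11226047 /115074924544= -0.00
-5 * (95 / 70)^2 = -1805 / 196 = -9.21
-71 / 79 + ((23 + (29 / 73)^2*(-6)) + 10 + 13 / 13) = 13536701 / 420991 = 32.15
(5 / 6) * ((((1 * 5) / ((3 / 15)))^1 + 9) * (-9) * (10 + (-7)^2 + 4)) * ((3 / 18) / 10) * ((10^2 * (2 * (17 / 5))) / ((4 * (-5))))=18207 / 2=9103.50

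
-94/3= -31.33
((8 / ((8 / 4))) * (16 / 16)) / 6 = 2 / 3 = 0.67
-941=-941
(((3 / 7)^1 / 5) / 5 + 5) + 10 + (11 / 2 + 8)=9981 / 350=28.52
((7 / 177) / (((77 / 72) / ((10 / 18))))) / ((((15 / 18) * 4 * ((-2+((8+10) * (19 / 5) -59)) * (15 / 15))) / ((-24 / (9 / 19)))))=-3040 / 72039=-0.04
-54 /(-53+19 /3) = 81 /70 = 1.16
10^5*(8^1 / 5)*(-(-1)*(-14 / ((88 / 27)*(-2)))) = 3780000 / 11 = 343636.36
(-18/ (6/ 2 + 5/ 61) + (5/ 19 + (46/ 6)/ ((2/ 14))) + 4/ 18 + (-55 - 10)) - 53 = -1120171/ 16074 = -69.69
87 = 87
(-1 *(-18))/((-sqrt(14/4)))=-18 *sqrt(14)/7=-9.62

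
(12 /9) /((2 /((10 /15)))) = 4 /9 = 0.44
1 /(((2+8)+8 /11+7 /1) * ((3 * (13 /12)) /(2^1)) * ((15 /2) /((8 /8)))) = 176 /38025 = 0.00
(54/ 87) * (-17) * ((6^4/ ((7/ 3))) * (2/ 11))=-2379456/ 2233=-1065.59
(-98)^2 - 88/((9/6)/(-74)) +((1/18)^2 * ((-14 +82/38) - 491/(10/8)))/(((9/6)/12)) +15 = 107347883/7695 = 13950.34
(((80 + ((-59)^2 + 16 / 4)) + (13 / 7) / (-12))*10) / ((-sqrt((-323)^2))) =-1497235 / 13566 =-110.37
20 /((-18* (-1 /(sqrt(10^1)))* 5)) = 0.70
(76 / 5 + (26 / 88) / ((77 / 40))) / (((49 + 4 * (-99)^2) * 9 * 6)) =10837 / 1496128095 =0.00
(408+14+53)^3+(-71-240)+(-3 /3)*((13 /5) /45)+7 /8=192908816671 /1800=107171564.82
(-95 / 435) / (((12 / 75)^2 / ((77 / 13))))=-914375 / 18096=-50.53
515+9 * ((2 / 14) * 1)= 3614 / 7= 516.29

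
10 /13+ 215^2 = 600935 /13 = 46225.77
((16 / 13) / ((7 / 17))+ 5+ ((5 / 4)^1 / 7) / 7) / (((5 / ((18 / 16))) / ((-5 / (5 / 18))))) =-1654101 / 50960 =-32.46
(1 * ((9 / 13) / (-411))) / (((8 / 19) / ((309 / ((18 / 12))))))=-5871 / 7124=-0.82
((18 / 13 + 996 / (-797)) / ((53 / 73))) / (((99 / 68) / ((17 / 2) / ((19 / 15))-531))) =-7681060292 / 114768797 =-66.93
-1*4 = -4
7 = 7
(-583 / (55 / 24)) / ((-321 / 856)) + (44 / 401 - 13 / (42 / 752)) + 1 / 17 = 319101709 / 715785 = 445.81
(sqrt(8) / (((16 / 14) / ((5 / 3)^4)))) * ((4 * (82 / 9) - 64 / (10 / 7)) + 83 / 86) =-25025875 * sqrt(2) / 250776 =-141.13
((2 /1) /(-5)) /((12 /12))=-2 /5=-0.40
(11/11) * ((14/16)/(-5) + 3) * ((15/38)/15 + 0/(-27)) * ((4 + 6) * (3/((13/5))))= 1695/1976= 0.86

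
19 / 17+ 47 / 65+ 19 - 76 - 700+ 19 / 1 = -813456 / 1105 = -736.16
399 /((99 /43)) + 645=27004 /33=818.30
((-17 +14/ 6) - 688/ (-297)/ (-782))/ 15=-0.98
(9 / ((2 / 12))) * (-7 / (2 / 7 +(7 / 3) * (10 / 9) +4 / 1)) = -35721 / 650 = -54.96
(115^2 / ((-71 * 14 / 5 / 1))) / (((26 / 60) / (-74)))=73398750 / 6461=11360.28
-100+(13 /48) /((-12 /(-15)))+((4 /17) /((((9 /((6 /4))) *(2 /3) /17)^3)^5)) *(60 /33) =2525667177681494575 /2214592512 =1140465870.81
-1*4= -4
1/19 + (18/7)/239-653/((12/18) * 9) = -108.77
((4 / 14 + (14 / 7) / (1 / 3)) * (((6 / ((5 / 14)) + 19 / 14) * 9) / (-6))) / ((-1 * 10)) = 41943 / 2450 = 17.12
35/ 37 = 0.95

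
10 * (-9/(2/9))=-405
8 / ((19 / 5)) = 40 / 19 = 2.11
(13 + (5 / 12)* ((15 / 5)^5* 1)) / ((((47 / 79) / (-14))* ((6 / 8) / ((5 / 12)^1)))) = -1263605 / 846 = -1493.62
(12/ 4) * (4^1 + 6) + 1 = 31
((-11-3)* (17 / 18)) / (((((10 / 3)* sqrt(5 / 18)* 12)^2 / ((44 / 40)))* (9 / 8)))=-1309 / 45000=-0.03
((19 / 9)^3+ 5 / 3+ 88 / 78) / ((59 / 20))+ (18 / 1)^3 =3263235056 / 559143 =5836.14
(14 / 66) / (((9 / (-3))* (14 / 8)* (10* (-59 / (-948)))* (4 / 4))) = -632 / 9735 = -0.06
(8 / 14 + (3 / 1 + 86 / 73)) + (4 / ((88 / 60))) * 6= 21.11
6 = 6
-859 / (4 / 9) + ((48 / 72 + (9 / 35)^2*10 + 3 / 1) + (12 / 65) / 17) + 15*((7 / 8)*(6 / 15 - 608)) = -643447999 / 64974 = -9903.16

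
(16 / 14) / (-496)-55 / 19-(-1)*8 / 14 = -19177 / 8246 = -2.33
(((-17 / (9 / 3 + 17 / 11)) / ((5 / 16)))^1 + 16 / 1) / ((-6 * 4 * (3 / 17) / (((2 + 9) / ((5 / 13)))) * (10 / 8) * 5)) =-68068 / 15625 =-4.36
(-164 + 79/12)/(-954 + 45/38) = 35891/217242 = 0.17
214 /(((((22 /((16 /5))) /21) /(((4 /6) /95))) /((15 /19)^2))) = 215712 /75449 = 2.86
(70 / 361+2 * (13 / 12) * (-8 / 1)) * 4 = -74248 / 1083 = -68.56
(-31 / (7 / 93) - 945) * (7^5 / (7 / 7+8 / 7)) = -53210962 / 5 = -10642192.40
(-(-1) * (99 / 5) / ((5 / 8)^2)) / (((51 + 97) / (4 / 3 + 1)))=3696 / 4625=0.80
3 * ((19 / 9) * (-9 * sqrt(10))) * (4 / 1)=-228 * sqrt(10)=-721.00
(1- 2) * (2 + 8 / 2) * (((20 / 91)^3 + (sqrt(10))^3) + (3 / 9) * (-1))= 1459142 / 753571- 60 * sqrt(10)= -187.80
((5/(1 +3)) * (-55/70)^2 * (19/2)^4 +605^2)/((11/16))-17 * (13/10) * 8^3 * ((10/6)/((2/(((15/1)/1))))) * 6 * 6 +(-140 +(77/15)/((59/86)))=-3157270420877/693840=-4550430.10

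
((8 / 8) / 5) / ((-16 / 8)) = -1 / 10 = -0.10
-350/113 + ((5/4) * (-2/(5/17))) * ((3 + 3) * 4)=-23402/113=-207.10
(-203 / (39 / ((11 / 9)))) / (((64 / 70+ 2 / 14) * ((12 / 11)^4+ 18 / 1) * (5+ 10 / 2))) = -228853471 / 7383732876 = -0.03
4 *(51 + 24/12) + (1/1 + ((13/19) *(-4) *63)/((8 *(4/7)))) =26643/152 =175.28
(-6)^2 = 36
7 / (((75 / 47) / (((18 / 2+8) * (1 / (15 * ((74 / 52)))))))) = 145418 / 41625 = 3.49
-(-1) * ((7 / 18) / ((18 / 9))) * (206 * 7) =5047 / 18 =280.39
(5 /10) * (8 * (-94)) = -376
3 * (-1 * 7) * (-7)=147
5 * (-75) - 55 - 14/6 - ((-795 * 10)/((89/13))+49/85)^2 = -231359919278788/171687675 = -1347562.77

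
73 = 73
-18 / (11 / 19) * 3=-1026 / 11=-93.27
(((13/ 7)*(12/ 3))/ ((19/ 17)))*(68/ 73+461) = 29809364/ 9709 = 3070.28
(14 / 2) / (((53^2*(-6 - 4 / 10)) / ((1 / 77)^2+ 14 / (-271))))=413675 / 20632621856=0.00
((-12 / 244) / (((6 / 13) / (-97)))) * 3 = 3783 / 122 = 31.01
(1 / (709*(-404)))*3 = -3 / 286436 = -0.00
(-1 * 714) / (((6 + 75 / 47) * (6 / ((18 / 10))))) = -141 / 5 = -28.20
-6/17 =-0.35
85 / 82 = 1.04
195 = 195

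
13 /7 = 1.86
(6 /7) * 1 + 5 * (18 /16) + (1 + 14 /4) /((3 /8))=1035 /56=18.48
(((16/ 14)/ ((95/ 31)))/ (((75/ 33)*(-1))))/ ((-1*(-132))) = -0.00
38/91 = 0.42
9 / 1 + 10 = 19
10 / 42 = 5 / 21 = 0.24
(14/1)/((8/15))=105/4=26.25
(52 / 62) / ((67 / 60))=1560 / 2077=0.75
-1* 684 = -684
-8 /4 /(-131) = 2 /131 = 0.02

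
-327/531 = -109/177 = -0.62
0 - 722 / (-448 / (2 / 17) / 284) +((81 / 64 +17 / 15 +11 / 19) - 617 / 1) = -1215894437 / 2170560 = -560.18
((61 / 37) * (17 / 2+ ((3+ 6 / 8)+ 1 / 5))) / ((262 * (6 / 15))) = 15189 / 77552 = 0.20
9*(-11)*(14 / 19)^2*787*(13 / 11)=-18047484 / 361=-49993.03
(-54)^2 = 2916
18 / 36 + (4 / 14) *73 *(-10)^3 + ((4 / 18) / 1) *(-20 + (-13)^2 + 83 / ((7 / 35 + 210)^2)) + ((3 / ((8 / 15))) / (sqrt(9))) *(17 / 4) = -20815.56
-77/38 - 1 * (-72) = 2659/38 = 69.97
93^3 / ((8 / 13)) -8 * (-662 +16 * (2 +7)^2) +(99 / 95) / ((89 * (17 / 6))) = 1497153107527 / 1149880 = 1302008.13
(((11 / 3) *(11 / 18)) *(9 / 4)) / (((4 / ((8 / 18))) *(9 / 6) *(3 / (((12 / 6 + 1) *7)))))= 847 / 324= 2.61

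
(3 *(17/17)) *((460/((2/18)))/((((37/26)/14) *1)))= 4520880/37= 122185.95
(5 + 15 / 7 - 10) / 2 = -10 / 7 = -1.43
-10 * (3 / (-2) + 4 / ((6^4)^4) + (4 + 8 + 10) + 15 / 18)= -75229597532165 / 352638738432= -213.33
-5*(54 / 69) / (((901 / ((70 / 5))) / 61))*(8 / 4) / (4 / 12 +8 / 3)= -51240 / 20723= -2.47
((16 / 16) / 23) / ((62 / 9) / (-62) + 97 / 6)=18 / 6647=0.00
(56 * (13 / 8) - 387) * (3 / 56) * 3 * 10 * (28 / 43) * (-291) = 3876120 / 43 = 90142.33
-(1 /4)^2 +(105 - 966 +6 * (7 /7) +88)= -767.06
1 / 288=0.00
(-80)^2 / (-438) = -3200 / 219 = -14.61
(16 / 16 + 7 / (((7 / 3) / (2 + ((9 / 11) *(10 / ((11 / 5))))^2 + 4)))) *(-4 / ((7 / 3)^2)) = -31884444 / 717409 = -44.44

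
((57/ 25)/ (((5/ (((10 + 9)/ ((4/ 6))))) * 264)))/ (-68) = -1083/ 1496000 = -0.00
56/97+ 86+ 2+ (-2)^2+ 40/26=118680/1261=94.12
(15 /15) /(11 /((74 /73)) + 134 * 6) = 74 /60299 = 0.00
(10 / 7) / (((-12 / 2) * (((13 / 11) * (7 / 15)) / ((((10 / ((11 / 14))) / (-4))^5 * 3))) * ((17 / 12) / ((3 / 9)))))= 321562500 / 3235661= 99.38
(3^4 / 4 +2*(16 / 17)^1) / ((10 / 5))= 11.07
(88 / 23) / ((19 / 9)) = 792 / 437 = 1.81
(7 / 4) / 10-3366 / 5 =-26921 / 40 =-673.02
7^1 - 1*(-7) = 14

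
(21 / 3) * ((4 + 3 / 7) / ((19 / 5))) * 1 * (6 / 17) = 930 / 323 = 2.88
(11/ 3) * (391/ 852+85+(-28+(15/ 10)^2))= 139898/ 639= 218.93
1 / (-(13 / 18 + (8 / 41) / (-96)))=-1476 / 1063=-1.39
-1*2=-2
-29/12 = -2.42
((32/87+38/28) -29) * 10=-166105/609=-272.75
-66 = -66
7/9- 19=-18.22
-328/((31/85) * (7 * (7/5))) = -139400/1519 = -91.77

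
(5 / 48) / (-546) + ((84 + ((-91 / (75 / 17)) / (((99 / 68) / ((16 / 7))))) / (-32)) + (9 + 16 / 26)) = 94.63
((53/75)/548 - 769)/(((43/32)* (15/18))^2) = -97093161984/158320625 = -613.27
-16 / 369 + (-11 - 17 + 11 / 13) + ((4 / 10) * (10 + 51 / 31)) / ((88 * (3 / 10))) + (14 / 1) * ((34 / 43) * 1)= -2243935609 / 140676822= -15.95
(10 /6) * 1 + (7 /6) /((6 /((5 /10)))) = 1.76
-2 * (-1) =2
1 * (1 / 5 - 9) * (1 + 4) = -44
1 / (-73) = -1 / 73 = -0.01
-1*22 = -22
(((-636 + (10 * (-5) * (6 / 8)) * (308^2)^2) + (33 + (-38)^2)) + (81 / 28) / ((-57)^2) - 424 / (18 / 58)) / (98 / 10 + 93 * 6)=-594345181.62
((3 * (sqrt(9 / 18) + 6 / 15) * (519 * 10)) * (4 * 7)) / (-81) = -24220 * sqrt(2) / 9 -19376 / 9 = -5958.69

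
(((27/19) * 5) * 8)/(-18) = -60/19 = -3.16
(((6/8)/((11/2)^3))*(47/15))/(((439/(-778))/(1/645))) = -73132/1884396525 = -0.00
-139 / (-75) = 139 / 75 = 1.85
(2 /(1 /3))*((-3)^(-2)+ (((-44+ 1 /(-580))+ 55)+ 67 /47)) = 3075317 /40890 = 75.21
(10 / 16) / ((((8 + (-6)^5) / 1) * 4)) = -5 / 248576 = -0.00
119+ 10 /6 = 362 /3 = 120.67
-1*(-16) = 16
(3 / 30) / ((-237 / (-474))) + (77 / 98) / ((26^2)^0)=69 / 70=0.99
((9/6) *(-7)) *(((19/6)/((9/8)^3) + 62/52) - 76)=28890757/37908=762.13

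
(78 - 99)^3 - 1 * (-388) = -8873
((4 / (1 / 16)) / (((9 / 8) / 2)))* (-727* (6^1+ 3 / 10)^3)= -2585374848 / 125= -20682998.78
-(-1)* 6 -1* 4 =2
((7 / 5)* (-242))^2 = 2869636 / 25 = 114785.44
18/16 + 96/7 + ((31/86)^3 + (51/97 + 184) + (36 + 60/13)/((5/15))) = 901846249107/2807233156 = 321.26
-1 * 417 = -417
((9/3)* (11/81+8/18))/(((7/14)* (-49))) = -94/1323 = -0.07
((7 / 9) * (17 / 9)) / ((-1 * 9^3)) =-119 / 59049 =-0.00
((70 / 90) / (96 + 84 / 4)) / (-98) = -1 / 14742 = -0.00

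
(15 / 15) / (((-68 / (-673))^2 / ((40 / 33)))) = 2264645 / 19074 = 118.73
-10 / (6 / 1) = -5 / 3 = -1.67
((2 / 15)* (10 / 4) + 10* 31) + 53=1090 / 3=363.33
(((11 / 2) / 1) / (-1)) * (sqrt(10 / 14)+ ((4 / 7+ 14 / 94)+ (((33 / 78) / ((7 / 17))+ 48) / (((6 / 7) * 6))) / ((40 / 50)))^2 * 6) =-2665188510925259 / 505757371392 - 11 * sqrt(35) / 14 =-5274.35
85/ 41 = 2.07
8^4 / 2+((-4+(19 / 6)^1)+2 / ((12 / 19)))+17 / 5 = 30806 / 15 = 2053.73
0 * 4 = 0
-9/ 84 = -3/ 28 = -0.11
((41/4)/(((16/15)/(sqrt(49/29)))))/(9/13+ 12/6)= 1599 * sqrt(29)/1856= 4.64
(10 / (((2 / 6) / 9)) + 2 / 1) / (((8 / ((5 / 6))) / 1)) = 85 / 3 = 28.33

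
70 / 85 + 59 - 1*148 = -1499 / 17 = -88.18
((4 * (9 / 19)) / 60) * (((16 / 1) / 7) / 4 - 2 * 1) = -6 / 133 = -0.05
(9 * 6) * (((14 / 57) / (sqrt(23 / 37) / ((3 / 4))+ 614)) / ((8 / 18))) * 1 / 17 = 0.00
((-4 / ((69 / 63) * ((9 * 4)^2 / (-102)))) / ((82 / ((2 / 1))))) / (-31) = -119 / 526194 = -0.00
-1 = -1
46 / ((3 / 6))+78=170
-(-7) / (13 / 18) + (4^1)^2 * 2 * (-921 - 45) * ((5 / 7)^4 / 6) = -5936782 / 4459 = -1331.42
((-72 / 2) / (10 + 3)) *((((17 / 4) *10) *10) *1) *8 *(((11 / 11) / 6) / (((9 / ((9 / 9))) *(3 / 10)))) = -68000 / 117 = -581.20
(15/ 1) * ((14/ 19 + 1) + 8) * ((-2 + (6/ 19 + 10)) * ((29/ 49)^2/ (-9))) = -122912150/ 2600283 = -47.27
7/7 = 1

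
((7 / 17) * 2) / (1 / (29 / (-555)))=-406 / 9435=-0.04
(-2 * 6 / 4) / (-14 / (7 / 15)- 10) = 3 / 40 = 0.08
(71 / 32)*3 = 213 / 32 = 6.66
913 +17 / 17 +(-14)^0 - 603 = 312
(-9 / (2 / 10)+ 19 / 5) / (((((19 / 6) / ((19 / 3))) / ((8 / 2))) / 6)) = -9888 / 5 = -1977.60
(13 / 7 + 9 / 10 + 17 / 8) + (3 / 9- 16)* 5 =-73.45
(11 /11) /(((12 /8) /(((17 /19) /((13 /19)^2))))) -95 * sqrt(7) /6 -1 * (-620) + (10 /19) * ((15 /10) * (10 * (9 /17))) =583.56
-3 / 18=-1 / 6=-0.17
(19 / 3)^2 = 361 / 9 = 40.11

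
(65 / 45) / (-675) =-13 / 6075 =-0.00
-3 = -3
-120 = -120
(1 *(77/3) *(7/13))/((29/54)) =9702/377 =25.73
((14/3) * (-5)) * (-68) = 4760/3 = 1586.67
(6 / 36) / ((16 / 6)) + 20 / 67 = 387 / 1072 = 0.36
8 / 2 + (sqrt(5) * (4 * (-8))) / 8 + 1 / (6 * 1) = 25 / 6 - 4 * sqrt(5) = -4.78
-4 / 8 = -1 / 2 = -0.50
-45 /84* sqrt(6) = -15* sqrt(6) /28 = -1.31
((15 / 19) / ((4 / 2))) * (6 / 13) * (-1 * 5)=-225 / 247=-0.91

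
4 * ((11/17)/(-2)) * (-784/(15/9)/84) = 616/85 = 7.25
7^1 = 7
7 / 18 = 0.39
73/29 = 2.52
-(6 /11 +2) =-28 /11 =-2.55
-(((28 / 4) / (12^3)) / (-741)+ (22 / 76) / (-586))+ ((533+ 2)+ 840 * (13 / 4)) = 1224934364339 / 375171264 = 3265.00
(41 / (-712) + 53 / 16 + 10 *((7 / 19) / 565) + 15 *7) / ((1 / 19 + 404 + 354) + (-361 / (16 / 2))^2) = 1323962884 / 34172589787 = 0.04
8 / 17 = 0.47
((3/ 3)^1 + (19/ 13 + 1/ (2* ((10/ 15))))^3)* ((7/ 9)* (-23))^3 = -6933835435723/ 102503232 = -67645.04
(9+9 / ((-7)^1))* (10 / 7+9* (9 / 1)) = 31158 / 49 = 635.88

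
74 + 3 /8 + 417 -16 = 3803 /8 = 475.38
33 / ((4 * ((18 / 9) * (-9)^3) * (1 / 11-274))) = 121 / 5857272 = 0.00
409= 409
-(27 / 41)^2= -0.43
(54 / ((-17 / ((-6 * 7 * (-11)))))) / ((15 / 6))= -49896 / 85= -587.01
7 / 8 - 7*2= -105 / 8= -13.12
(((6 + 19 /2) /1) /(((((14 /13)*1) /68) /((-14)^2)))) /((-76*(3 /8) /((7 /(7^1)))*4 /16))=-1534624 /57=-26923.23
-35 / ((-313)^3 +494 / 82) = 287 / 251447186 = 0.00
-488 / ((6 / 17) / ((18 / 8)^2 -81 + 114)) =-210511 / 4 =-52627.75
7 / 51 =0.14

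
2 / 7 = 0.29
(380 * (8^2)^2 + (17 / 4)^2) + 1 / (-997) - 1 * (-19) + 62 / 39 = 968353835459 / 622128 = 1556518.65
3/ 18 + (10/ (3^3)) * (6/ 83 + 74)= 123707/ 4482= 27.60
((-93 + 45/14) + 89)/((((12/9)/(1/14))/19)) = -627/784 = -0.80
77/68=1.13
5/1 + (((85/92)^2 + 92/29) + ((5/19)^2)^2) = 288878673253/31988071376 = 9.03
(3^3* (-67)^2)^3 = 1780492336232427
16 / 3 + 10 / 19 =334 / 57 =5.86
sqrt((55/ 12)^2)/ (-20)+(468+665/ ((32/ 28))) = 50383/ 48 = 1049.65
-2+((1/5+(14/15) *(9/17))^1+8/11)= -541/935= -0.58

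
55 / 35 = 11 / 7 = 1.57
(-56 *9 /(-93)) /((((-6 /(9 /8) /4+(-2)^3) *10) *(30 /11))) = -33 /1550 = -0.02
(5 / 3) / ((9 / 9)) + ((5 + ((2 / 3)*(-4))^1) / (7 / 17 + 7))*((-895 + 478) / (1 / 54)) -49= -21409 / 3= -7136.33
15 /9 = 5 /3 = 1.67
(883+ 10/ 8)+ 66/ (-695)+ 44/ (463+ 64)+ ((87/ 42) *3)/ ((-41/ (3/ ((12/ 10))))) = 92909602841/ 105118055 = 883.86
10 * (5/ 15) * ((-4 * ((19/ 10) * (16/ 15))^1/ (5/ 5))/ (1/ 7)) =-8512/ 45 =-189.16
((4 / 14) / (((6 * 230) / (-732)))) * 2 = -244 / 805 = -0.30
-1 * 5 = -5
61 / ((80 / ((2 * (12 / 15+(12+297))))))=94489 / 200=472.44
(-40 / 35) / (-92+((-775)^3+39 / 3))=4 / 1629195589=0.00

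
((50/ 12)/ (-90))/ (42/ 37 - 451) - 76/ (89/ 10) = -273241027/ 31998348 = -8.54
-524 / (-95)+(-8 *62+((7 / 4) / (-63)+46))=-1520231 / 3420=-444.51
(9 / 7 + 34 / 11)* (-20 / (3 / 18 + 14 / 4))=-20220 / 847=-23.87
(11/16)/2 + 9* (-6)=-1717/32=-53.66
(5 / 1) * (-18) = -90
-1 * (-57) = 57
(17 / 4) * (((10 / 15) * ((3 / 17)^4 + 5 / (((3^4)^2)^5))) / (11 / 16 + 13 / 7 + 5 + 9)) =0.00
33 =33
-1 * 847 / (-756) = 121 / 108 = 1.12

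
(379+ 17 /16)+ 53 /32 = 12215 /32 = 381.72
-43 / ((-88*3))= 0.16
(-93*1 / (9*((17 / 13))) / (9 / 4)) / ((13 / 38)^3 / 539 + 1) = -47676524896 / 13576396095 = -3.51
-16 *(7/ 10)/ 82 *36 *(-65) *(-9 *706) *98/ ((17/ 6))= -48958535808/ 697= -70241801.73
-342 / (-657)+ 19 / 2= 1463 / 146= 10.02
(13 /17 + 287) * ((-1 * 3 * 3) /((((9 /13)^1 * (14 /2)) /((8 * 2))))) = -1017536 /119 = -8550.72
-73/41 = -1.78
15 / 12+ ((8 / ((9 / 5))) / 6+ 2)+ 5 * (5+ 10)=8531 / 108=78.99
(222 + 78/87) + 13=6841/29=235.90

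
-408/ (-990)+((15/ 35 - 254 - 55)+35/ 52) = -18467623/ 60060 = -307.49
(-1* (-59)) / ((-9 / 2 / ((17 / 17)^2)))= -118 / 9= -13.11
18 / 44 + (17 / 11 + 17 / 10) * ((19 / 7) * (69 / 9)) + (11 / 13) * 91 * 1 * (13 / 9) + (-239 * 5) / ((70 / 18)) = -443929 / 3465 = -128.12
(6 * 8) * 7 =336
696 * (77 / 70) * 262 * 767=769251912 / 5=153850382.40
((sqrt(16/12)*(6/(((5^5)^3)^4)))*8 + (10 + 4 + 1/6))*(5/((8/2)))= 8*sqrt(3)/173472347597680709441192448139190673828125 + 425/24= 17.71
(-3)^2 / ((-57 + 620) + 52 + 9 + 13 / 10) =90 / 6253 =0.01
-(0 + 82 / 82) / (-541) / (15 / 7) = 7 / 8115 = 0.00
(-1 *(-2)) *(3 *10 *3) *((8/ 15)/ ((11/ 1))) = 96/ 11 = 8.73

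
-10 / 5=-2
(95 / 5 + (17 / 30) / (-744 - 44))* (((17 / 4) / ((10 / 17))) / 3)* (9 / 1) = 129802327 / 315200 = 411.81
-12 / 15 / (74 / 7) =-0.08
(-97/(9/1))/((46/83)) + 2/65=-522487/26910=-19.42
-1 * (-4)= 4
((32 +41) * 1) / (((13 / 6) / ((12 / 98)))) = 2628 / 637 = 4.13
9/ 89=0.10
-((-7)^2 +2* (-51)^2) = -5251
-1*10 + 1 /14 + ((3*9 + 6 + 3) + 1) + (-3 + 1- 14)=155 /14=11.07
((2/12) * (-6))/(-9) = 1/9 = 0.11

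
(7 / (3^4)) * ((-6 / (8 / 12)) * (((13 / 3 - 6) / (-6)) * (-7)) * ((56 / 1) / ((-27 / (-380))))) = 2606800 / 2187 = 1191.95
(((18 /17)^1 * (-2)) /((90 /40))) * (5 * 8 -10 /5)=-608 /17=-35.76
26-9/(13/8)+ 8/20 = 1356/65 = 20.86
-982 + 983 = 1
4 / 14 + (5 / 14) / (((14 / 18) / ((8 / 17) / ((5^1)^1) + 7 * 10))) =32.47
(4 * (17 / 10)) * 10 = 68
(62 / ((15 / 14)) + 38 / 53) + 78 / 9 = 53464 / 795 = 67.25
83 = 83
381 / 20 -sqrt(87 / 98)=18.11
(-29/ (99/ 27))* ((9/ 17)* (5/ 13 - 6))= 57159/ 2431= 23.51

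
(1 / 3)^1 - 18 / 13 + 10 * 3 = 1129 / 39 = 28.95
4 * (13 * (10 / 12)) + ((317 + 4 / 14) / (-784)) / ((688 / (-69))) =491306467 / 11327232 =43.37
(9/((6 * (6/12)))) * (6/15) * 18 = 108/5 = 21.60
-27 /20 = -1.35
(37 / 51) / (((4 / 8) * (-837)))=-74 / 42687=-0.00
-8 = -8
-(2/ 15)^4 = -16/ 50625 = -0.00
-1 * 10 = -10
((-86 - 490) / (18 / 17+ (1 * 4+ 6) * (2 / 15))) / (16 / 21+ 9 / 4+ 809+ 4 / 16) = -616896 / 2081015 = -0.30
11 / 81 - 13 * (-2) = 2117 / 81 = 26.14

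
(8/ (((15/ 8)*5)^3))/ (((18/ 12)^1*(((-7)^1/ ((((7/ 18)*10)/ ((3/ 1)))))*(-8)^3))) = 0.00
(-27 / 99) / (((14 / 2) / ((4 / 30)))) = -2 / 385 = -0.01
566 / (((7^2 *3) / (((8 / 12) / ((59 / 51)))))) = 19244 / 8673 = 2.22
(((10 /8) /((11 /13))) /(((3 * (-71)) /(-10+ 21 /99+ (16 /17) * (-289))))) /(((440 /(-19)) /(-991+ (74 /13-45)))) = 1183232657 /13608144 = 86.95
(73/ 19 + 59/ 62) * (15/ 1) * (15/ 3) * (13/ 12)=1835275/ 4712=389.49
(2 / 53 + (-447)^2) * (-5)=-52949395 / 53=-999045.19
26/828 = 13/414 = 0.03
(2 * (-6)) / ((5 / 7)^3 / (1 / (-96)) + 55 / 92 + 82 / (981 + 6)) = 53392752 / 152634379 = 0.35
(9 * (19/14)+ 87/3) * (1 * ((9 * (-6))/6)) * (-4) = 10386/7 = 1483.71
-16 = -16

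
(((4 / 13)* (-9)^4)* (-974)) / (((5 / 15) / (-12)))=920219616 / 13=70786124.31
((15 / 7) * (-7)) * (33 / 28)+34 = 457 / 28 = 16.32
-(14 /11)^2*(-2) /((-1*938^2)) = -0.00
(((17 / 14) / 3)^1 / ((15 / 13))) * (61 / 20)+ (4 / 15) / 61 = 825701 / 768600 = 1.07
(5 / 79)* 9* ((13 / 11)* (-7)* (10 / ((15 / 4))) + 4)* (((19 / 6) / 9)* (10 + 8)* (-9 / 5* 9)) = 917244 / 869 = 1055.52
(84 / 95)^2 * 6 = 4.69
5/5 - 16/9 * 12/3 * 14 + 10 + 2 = -779/9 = -86.56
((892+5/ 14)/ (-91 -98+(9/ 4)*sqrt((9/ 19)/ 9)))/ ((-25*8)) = 12493*sqrt(19)/ 844596900+237367/ 10054725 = 0.02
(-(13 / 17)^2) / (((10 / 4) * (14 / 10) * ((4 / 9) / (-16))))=12168 / 2023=6.01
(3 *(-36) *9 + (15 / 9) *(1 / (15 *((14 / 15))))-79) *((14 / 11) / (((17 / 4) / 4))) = -1258.81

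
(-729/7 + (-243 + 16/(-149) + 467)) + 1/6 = 750437/6258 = 119.92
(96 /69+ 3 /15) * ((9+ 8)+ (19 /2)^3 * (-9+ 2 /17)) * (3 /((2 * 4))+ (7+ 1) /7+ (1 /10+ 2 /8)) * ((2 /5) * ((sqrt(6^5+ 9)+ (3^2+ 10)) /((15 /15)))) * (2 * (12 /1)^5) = -4614530037876288 * sqrt(865) /342125 - 29225356906549824 /342125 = -482112552147.80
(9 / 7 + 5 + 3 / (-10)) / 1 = 419 / 70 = 5.99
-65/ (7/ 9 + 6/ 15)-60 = -6105/ 53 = -115.19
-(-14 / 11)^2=-196 / 121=-1.62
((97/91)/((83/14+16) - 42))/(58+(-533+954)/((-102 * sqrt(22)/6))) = -71540216/77484042363 - 1388458 * sqrt(22)/77484042363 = -0.00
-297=-297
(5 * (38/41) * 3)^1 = 570/41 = 13.90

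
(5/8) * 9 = 5.62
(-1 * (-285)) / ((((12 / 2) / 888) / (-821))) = -34629780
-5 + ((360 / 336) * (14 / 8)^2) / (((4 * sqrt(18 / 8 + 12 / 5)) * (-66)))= -5.01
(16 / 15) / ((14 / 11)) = 88 / 105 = 0.84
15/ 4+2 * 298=599.75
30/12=5/2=2.50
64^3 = 262144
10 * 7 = 70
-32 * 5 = -160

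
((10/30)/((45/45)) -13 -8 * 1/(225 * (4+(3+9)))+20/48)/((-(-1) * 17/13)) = -143351/15300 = -9.37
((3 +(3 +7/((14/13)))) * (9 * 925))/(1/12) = 1248750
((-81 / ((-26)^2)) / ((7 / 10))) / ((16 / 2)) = -405 / 18928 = -0.02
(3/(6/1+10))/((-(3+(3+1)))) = -3/112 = -0.03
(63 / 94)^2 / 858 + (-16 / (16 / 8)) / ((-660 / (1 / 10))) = 328961 / 189532200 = 0.00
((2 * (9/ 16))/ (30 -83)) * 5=-45/ 424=-0.11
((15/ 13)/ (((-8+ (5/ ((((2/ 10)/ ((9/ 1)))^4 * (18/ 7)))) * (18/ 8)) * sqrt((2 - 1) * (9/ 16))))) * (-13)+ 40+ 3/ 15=28847883211/ 717609055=40.20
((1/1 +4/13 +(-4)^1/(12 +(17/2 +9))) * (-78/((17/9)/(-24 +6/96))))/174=106857/16048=6.66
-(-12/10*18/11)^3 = 1259712/166375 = 7.57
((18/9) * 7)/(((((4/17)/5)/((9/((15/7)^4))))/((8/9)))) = 1142876/10125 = 112.88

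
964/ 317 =3.04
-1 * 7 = -7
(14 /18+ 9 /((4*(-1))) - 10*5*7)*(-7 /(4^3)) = 88571 /2304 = 38.44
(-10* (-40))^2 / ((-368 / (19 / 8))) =-23750 / 23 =-1032.61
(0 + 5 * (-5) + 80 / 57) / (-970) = 269 / 11058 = 0.02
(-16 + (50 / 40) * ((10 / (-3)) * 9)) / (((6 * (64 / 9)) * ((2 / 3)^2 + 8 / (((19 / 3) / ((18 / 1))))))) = -54891 / 1014784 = -0.05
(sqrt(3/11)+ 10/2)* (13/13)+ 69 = sqrt(33)/11+ 74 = 74.52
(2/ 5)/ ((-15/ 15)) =-2/ 5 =-0.40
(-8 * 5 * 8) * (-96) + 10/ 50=153601/ 5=30720.20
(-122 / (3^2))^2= 14884 / 81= 183.75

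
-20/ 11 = -1.82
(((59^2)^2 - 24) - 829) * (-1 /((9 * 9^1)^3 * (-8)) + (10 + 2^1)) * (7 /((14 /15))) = 257568370169665 /236196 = 1090485741.37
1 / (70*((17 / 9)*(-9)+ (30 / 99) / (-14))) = -33 / 39320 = -0.00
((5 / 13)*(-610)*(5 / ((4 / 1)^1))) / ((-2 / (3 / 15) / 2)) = 1525 / 26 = 58.65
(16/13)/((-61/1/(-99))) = 1584/793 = 2.00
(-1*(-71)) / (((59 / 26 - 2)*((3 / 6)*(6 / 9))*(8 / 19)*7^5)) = 52611 / 470596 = 0.11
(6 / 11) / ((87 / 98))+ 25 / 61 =19931 / 19459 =1.02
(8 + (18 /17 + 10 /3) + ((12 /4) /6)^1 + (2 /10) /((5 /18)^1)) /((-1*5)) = -34711 /12750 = -2.72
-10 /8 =-5 /4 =-1.25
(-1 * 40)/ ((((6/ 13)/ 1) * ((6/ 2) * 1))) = -28.89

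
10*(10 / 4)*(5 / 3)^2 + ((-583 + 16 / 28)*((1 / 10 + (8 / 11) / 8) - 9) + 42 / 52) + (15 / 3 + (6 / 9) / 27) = 2110515347 / 405405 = 5205.94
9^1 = 9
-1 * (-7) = 7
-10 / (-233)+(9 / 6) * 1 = 719 / 466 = 1.54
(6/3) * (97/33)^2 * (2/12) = 9409/3267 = 2.88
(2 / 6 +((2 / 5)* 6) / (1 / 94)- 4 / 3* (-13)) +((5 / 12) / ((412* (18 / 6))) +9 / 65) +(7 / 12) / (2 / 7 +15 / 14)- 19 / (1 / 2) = 205.84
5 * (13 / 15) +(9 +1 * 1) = 43 / 3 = 14.33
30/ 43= 0.70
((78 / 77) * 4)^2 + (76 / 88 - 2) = 181213 / 11858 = 15.28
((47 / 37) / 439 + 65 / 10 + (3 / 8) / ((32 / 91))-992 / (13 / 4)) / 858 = -0.35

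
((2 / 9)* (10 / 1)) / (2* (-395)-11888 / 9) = -0.00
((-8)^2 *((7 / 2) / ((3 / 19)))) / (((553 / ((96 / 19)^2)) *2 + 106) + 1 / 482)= 225067008 / 23689975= 9.50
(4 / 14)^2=0.08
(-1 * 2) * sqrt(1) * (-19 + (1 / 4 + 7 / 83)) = 6197 / 166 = 37.33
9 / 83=0.11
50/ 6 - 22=-41/ 3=-13.67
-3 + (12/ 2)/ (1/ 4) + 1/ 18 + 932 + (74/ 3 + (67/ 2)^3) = 38573.10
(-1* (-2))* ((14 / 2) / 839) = 14 / 839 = 0.02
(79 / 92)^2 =6241 / 8464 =0.74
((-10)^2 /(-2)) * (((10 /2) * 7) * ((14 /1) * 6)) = -147000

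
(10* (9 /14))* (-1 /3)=-15 /7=-2.14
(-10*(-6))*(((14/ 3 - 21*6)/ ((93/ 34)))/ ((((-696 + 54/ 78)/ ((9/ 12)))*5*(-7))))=-22984/ 280209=-0.08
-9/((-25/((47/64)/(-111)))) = -141/59200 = -0.00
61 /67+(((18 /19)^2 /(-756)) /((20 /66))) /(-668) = 1029708593 /1130984120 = 0.91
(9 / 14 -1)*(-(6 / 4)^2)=45 / 56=0.80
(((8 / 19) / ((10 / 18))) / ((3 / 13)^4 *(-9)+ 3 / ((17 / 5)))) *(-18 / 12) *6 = -52437996 / 6587015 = -7.96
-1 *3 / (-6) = 1 / 2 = 0.50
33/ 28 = 1.18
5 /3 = 1.67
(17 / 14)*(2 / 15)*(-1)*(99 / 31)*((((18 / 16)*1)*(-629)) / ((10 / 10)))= 3175821 / 8680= 365.88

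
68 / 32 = 17 / 8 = 2.12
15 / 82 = 0.18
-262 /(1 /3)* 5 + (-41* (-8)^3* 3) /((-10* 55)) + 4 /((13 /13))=-1111138 /275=-4040.50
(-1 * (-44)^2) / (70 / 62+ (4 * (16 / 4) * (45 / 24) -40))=5456 / 25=218.24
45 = 45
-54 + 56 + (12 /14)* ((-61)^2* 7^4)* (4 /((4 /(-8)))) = -61262542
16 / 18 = 8 / 9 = 0.89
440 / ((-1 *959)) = -440 / 959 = -0.46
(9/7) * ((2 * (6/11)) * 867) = 93636/77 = 1216.05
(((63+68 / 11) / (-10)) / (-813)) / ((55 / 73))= 55553 / 4918650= 0.01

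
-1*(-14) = 14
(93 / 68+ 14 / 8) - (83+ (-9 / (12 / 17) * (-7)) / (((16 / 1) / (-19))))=26.10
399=399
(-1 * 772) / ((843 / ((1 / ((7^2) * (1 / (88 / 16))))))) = -4246 / 41307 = -0.10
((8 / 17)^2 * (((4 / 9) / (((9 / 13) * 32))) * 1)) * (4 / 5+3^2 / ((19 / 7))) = 2392 / 130815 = 0.02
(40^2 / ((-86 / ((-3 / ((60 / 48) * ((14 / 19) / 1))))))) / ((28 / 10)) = 45600 / 2107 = 21.64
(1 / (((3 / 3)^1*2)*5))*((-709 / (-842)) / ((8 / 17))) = 12053 / 67360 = 0.18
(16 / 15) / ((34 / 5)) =8 / 51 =0.16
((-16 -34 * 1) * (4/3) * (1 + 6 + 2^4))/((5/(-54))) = 16560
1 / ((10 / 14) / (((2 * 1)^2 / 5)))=28 / 25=1.12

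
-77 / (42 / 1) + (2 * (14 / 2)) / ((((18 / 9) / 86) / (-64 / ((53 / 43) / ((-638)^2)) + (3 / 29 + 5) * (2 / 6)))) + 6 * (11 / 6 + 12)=-39112379135043 / 3074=-12723610649.01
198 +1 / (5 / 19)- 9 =964 / 5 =192.80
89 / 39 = 2.28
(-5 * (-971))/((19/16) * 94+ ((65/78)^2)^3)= 226514880/5223601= 43.36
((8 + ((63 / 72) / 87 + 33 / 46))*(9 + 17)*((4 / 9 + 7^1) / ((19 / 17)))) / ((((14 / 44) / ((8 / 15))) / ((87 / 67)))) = 1358530316 / 412965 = 3289.70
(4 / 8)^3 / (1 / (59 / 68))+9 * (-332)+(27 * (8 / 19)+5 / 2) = -30739503 / 10336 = -2974.02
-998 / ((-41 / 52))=51896 / 41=1265.76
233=233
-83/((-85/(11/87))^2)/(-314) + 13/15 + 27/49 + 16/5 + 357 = 304264826105417/841399180650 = 361.62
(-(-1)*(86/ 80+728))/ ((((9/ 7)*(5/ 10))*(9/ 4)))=68047/ 135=504.05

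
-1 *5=-5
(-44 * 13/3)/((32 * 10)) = -143/240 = -0.60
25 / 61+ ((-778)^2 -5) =36922044 / 61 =605279.41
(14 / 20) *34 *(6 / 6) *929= 110551 / 5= 22110.20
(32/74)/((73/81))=1296/2701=0.48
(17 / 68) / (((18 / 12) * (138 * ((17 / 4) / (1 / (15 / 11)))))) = 11 / 52785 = 0.00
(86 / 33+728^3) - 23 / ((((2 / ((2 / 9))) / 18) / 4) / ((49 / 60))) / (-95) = 6047859483244 / 15675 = 385828356.19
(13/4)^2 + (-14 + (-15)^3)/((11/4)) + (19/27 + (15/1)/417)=-1221.06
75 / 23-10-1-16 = -546 / 23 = -23.74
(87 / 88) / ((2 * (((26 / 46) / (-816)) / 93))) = -9490743 / 143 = -66368.83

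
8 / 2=4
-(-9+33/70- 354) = 25377/70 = 362.53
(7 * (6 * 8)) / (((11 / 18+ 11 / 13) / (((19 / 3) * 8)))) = 3983616 / 341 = 11682.16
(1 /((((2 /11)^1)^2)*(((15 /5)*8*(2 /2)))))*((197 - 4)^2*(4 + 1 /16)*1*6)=292963385 /256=1144388.22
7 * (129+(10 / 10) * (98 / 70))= 4564 / 5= 912.80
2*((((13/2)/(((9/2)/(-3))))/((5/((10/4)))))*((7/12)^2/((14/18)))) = -91/48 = -1.90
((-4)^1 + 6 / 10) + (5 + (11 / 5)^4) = 15641 / 625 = 25.03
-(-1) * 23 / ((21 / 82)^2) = 154652 / 441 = 350.68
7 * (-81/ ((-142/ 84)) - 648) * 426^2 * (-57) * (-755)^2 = 24768426161316600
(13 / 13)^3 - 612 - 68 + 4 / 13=-678.69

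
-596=-596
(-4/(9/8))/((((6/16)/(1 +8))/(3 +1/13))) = -10240/39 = -262.56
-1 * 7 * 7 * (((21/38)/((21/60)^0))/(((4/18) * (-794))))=9261/60344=0.15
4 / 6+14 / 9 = 20 / 9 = 2.22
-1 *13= -13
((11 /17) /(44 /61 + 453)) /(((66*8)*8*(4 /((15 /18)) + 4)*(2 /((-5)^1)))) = -1525 /15899440128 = -0.00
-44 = -44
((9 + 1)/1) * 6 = 60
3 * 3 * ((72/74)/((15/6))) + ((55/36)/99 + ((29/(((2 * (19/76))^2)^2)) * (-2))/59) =-43182577/3536460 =-12.21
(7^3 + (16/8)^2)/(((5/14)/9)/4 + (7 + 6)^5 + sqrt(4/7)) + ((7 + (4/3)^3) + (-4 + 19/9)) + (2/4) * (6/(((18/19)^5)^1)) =251744330324295872390491/22056464028019638556512 -25183872 * sqrt(7)/35018264536687177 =11.41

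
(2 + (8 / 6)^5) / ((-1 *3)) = -1510 / 729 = -2.07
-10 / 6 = -5 / 3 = -1.67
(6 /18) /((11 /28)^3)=21952 /3993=5.50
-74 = -74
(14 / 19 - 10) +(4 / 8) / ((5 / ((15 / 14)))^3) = -965375 / 104272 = -9.26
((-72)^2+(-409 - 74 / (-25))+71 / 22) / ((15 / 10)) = 876551 / 275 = 3187.46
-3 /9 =-1 /3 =-0.33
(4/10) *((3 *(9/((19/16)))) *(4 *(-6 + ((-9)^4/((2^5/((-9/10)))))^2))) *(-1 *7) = -658886130189/76000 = -8669554.34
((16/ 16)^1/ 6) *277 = 277/ 6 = 46.17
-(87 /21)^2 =-17.16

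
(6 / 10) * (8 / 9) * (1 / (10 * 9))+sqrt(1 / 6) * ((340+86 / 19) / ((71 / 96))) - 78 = -52646 / 675+104736 * sqrt(6) / 1349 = 112.18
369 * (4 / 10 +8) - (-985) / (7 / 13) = 172511 / 35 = 4928.89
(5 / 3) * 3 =5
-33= -33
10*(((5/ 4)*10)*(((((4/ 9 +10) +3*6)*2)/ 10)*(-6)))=-12800/ 3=-4266.67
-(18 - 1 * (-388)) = -406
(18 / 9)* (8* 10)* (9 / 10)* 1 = 144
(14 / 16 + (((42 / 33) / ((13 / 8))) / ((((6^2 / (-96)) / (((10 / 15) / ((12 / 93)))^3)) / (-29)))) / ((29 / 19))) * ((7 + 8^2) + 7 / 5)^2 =28693412.85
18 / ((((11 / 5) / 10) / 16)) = 14400 / 11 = 1309.09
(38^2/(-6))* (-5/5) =722/3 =240.67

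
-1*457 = -457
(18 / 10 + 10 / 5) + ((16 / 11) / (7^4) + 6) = 1294219 / 132055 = 9.80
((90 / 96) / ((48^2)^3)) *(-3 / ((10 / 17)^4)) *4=-83521 / 10871635968000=-0.00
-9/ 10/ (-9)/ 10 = 1/ 100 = 0.01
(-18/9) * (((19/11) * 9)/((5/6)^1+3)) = -2052/253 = -8.11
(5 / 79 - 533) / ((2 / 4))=-84204 / 79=-1065.87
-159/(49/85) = -13515/49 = -275.82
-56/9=-6.22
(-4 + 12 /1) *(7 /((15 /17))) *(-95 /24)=-2261 /9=-251.22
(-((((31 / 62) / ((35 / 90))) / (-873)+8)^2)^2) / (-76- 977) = 3.89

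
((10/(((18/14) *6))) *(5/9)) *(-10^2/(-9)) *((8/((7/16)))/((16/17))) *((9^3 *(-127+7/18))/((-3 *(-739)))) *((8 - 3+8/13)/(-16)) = 1767649375/778167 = 2271.56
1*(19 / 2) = 19 / 2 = 9.50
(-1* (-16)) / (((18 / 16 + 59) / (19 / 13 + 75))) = 127232 / 6253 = 20.35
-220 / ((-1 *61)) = 220 / 61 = 3.61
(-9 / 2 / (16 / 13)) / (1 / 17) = -1989 / 32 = -62.16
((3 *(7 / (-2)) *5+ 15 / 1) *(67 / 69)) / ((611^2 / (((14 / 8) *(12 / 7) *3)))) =-15075 / 17172766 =-0.00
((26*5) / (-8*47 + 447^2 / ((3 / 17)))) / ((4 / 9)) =117 / 452750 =0.00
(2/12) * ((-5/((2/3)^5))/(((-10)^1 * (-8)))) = -81/1024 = -0.08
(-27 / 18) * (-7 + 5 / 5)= 9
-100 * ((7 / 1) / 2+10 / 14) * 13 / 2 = -19175 / 7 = -2739.29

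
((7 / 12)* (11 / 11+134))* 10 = 1575 / 2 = 787.50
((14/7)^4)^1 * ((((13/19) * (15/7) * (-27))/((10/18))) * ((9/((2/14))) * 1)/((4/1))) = -341172/19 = -17956.42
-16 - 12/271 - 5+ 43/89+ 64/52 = -6060978/313547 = -19.33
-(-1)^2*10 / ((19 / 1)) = -10 / 19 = -0.53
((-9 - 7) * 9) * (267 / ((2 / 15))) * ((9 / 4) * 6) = -3892860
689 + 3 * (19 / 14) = 9703 / 14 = 693.07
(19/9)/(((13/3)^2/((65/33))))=95/429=0.22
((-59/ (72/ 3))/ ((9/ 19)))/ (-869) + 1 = 188825/ 187704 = 1.01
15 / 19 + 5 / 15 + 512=29248 / 57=513.12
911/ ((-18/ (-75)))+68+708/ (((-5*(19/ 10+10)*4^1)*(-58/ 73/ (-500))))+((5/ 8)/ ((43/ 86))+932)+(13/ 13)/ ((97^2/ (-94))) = 1139715945607/ 389645508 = 2925.01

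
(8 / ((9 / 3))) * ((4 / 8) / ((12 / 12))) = 4 / 3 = 1.33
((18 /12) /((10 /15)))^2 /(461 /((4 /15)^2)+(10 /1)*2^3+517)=27 /37759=0.00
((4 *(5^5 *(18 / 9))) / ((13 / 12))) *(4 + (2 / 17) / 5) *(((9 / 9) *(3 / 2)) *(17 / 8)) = 3847500 / 13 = 295961.54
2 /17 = 0.12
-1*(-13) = 13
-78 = -78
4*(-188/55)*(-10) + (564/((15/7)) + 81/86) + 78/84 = 6651761/16555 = 401.80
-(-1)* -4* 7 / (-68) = 7 / 17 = 0.41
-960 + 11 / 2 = -1909 / 2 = -954.50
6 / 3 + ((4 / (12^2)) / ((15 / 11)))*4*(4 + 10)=424 / 135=3.14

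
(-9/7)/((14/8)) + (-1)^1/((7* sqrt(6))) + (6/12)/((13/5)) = -691/1274 - sqrt(6)/42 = -0.60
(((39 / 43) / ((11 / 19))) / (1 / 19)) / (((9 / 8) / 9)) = 112632 / 473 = 238.12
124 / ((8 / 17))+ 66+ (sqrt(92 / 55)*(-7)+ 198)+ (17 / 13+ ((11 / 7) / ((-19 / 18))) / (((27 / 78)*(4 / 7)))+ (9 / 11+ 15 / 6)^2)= 63634409 / 119548 - 14*sqrt(1265) / 55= 523.24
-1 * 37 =-37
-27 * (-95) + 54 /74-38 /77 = 2565.24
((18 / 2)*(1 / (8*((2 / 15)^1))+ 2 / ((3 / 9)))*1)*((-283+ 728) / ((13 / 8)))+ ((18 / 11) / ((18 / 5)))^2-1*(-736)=56107261 / 3146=17834.48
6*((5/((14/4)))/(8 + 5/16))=960/931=1.03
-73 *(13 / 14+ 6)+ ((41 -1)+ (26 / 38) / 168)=-1486775 / 3192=-465.78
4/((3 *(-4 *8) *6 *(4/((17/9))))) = -0.00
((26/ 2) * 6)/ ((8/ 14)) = 273/ 2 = 136.50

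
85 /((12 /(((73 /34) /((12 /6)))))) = 365 /48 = 7.60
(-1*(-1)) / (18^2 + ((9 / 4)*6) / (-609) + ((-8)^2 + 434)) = 0.00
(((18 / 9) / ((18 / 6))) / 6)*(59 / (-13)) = -59 / 117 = -0.50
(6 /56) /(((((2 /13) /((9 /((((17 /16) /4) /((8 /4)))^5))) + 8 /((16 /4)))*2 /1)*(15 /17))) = 4271344975872 /140703178311955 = 0.03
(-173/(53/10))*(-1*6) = 10380/53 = 195.85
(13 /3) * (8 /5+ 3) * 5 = 299 /3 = 99.67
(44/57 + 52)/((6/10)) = 15040/171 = 87.95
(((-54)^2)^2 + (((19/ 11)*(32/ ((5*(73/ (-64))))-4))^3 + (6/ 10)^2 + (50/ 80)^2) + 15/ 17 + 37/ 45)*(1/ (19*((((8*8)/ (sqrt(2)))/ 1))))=5386038969410832151519*sqrt(2)/ 770657889120768000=9883.78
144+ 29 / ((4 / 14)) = 491 / 2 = 245.50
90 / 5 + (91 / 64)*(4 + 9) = 36.48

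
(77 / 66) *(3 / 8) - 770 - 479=-19977 / 16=-1248.56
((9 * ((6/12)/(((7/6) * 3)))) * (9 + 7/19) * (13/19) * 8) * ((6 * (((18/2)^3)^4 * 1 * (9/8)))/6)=52936897740779754/2527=20948515132876.83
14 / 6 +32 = 103 / 3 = 34.33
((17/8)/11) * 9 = 153/88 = 1.74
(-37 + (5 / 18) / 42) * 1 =-27967 / 756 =-36.99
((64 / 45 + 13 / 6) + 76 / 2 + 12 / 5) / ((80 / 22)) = 43549 / 3600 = 12.10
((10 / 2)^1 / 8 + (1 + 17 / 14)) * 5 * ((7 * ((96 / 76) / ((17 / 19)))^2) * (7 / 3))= 462.15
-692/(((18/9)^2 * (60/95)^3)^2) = -681.43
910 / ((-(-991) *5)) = 182 / 991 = 0.18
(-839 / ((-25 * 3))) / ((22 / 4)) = 1678 / 825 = 2.03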